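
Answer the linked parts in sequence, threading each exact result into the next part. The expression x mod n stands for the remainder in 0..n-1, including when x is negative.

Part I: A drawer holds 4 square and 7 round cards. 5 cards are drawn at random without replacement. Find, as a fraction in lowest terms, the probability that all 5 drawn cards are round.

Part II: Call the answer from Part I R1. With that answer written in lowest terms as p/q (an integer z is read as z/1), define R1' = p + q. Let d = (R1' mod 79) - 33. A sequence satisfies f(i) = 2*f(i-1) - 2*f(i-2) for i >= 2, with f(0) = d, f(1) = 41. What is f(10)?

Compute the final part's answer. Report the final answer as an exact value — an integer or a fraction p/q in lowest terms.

1632

Part I: total draws C(11,5) = 462; favorable C(7,5) = 21; P = 1/22; answer 1/22
Part II: R1 = 1/22; threaded value p + q = 23; d = -10; f(2) = 2*(41) - 2*(-10) = 102; iterating: f(2)=102, f(3)=122, f(4)=40, f(5)=-164, f(6)=-408, f(7)=-488, f(8)=-160, f(9)=656, f(10)=1632; answer 1632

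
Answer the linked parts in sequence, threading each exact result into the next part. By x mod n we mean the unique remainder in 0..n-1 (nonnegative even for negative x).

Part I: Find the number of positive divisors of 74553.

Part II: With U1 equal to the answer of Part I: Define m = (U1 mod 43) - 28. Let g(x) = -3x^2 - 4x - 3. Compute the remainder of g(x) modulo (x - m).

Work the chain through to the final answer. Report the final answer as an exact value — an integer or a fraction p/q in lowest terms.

Part I: 74553 = 3 * 24851; number of divisors = (1+1) * (1+1) = 4; answer 4
Part II: U1 = 4; m = -24; remainder = value at the root: -3*(-24)^2 - 4*(-24)^1 - 3 = (-1728) + (96) + (-3) = -1635; answer -1635

-1635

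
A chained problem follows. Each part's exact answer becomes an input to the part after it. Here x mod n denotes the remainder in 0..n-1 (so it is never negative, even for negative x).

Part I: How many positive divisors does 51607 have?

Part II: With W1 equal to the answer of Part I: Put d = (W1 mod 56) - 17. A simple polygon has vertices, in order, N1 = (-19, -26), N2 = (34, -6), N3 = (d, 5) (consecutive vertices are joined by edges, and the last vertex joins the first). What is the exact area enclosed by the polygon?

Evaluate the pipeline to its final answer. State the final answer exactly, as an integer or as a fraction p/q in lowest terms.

Part I: 51607 is prime, so its only divisors are 1 and 51607; count = 2; answer 2
Part II: W1 = 2; d = -15; cross terms: (-19*-6 - 34*-26)=998, (34*5 - -15*-6)=80, (-15*-26 - -19*5)=485; twice the area = |1563| = 1563; area = 1563/2; answer 1563/2

1563/2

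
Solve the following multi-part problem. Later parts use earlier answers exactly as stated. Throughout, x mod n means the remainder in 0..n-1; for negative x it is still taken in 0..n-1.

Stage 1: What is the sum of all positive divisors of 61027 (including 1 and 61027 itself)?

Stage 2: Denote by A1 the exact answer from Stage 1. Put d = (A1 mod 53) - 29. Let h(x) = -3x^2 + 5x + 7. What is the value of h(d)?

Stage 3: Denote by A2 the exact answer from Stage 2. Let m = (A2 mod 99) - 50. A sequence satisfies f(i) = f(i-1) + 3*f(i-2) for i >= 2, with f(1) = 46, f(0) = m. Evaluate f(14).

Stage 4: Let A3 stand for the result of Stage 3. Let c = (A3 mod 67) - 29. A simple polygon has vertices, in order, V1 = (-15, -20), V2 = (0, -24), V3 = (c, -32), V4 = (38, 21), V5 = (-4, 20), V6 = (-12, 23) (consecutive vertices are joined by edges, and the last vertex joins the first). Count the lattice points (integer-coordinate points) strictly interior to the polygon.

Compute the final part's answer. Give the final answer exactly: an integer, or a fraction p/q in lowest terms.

Stage 1: 61027 is prime, so its only divisors are 1 and 61027; sigma = 1 + 61027 = 61028; answer 61028
Stage 2: A1 = 61028; d = -4; -3*(-4)^2 + 5*(-4)^1 + 7 = (-48) + (-20) + (7) = -61; answer -61
Stage 3: A2 = -61; m = -12; f(2) = 1*(46) + 3*(-12) = 10; iterating: f(2)=10, f(3)=148, f(4)=178, f(5)=622, f(6)=1156, f(7)=3022, f(8)=6490, f(9)=15556, f(10)=35026, f(11)=81694, f(12)=186772, f(13)=431854, f(14)=992170; answer 992170
Stage 4: A3 = 992170; c = 5; cross terms: (-15*-24 - 0*-20)=360, (0*-32 - 5*-24)=120, (5*21 - 38*-32)=1321, (38*20 - -4*21)=844, (-4*23 - -12*20)=148, (-12*-20 - -15*23)=585; twice the area = |3378| = 3378; area = 1689; boundary points = 1 + 1 + 1 + 1 + 1 + 1 = 6; strictly interior points = area - boundary/2 + 1 = 1687; answer 1687

1687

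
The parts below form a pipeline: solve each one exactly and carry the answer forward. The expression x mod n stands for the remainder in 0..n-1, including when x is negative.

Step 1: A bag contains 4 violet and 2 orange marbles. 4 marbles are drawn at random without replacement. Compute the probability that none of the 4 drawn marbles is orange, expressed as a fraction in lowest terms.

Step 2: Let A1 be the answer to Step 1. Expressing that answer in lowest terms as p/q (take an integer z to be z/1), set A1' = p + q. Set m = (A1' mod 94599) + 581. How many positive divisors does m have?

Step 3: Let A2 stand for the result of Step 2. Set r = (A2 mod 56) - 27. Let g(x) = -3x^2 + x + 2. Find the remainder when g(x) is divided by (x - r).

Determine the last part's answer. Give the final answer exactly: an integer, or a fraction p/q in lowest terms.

-1608

Step 1: total draws C(6,4) = 15; favorable C(4,4) = 1; P = 1/15; answer 1/15
Step 2: A1 = 1/15; threaded value p + q = 16; m = 597; 597 = 3 * 199; number of divisors = (1+1) * (1+1) = 4; answer 4
Step 3: A2 = 4; r = -23; remainder = value at the root: -3*(-23)^2 + 1*(-23)^1 + 2 = (-1587) + (-23) + (2) = -1608; answer -1608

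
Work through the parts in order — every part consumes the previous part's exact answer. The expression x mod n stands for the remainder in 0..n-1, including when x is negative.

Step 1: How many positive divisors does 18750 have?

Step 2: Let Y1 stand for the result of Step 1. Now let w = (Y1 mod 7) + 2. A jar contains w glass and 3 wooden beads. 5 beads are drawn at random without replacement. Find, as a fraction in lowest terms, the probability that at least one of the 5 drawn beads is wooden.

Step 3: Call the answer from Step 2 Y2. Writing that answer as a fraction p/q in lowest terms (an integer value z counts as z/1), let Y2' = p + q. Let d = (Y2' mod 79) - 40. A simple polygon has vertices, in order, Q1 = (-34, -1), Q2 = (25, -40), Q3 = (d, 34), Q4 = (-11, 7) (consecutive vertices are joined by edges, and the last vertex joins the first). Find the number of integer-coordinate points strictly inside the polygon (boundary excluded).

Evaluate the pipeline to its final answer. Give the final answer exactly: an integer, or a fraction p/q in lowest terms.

Step 1: 18750 = 2 * 3 * 5^5; number of divisors = (1+1) * (1+1) * (5+1) = 24; answer 24
Step 2: Y1 = 24; w = 5; total draws C(8,5) = 56; complement C(5,5) = 1; favorable 56 - 1 = 55; P = 55/56; answer 55/56
Step 3: Y2 = 55/56; threaded value p + q = 111; d = -8; cross terms: (-34*-40 - 25*-1)=1385, (25*34 - -8*-40)=530, (-8*7 - -11*34)=318, (-11*-1 - -34*7)=249; twice the area = |2482| = 2482; area = 1241; boundary points = 1 + 1 + 3 + 1 = 6; strictly interior points = area - boundary/2 + 1 = 1239; answer 1239

1239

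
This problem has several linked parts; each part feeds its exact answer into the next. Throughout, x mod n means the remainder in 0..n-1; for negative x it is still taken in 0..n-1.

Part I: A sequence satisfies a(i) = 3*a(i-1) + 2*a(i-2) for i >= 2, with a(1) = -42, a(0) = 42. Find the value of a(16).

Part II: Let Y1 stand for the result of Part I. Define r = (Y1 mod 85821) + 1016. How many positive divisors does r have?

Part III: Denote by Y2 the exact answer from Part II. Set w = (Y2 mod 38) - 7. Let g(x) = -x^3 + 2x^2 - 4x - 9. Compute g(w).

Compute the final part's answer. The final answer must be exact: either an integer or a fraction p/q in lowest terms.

48

Part I: a(2) = 3*(-42) + 2*(42) = -42; iterating: a(2)=-42, a(3)=-210, a(4)=-714, a(5)=-2562, a(6)=-9114, a(7)=-32466, a(8)=-115626, a(9)=-411810, a(10)=-1466682, a(11)=-5223666, a(12)=-18604362, a(13)=-66260418, a(14)=-235989978, a(15)=-840490770, a(16)=-2993452266; answer -2993452266
Part II: Y1 = -2993452266; r = 71051; 71051 = 227 * 313; number of divisors = (1+1) * (1+1) = 4; answer 4
Part III: Y2 = 4; w = -3; -1*(-3)^3 + 2*(-3)^2 - 4*(-3)^1 - 9 = (27) + (18) + (12) + (-9) = 48; answer 48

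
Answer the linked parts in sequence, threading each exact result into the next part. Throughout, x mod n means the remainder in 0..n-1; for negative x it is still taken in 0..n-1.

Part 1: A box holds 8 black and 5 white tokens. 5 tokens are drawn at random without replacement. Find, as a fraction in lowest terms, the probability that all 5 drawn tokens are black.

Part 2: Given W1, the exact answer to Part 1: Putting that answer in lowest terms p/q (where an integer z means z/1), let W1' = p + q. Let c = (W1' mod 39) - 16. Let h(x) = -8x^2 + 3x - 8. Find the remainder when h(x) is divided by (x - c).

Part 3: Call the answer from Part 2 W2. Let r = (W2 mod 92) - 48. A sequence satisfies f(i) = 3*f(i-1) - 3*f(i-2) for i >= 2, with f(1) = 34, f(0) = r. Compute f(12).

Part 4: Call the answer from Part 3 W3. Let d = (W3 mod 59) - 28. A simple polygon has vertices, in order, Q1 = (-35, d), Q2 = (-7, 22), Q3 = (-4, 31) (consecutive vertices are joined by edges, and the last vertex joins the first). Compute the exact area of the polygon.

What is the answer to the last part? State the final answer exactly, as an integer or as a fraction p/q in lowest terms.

Part 1: total draws C(13,5) = 1287; favorable C(8,5) = 56; P = 56/1287; answer 56/1287
Part 2: W1 = 56/1287; threaded value p + q = 1343; c = 1; remainder = value at the root: -8*(1)^2 + 3*(1)^1 - 8 = (-8) + (3) + (-8) = -13; answer -13
Part 3: W2 = -13; r = 31; f(2) = 3*(34) - 3*(31) = 9; iterating: f(2)=9, f(3)=-75, f(4)=-252, f(5)=-531, f(6)=-837, f(7)=-918, f(8)=-243, f(9)=2025, f(10)=6804, f(11)=14337, f(12)=22599; answer 22599
Part 4: W3 = 22599; d = -26; cross terms: (-35*22 - -7*-26)=-952, (-7*31 - -4*22)=-129, (-4*-26 - -35*31)=1189; twice the area = |108| = 108; area = 54; answer 54

54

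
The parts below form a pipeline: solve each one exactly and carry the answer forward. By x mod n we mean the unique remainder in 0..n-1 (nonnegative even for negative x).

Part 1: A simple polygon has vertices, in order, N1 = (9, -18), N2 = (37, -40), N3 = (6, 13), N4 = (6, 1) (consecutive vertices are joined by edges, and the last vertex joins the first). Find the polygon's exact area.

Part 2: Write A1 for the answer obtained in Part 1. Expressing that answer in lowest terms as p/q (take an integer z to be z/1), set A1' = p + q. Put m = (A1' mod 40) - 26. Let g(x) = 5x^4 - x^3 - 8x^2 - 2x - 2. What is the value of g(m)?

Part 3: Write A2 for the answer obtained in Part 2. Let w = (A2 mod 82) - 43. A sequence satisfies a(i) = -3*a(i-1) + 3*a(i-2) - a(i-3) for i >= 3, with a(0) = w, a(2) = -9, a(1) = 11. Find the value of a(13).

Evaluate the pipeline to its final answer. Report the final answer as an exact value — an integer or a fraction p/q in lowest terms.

52515335

Part 1: cross terms: (9*-40 - 37*-18)=306, (37*13 - 6*-40)=721, (6*1 - 6*13)=-72, (6*-18 - 9*1)=-117; twice the area = |838| = 838; area = 419; answer 419
Part 2: A1 = 419; threaded value p + q = 420; m = -6; 5*(-6)^4 - 1*(-6)^3 - 8*(-6)^2 - 2*(-6)^1 - 2 = (6480) + (216) + (-288) + (12) + (-2) = 6418; answer 6418
Part 3: A2 = 6418; w = -21; a(3) = -3*(-9) + 3*(11) - 1*(-21) = 81; iterating: a(3)=81, a(4)=-281, a(5)=1095, a(6)=-4209, a(7)=16193, a(8)=-62301, a(9)=239691, a(10)=-922169, a(11)=3547881, a(12)=-13649841, a(13)=52515335; answer 52515335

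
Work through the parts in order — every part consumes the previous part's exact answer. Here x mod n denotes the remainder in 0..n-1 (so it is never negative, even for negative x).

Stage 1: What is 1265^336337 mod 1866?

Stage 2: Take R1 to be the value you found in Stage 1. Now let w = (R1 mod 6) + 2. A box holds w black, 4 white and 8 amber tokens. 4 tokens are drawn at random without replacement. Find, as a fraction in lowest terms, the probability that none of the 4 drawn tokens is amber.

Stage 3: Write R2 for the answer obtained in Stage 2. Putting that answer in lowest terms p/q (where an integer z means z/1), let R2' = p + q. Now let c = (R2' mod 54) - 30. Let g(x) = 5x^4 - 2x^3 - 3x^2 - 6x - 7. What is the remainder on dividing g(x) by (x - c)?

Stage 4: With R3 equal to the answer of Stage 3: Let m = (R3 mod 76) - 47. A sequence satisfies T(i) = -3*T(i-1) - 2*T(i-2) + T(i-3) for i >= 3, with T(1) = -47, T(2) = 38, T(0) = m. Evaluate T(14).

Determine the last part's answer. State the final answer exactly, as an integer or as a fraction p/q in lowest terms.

26848

Stage 1: squarings mod 1866: 1265^1=1265, 1265^2=1063, 1265^4=1039, 1265^8=973, 1265^16=667, 1265^32=781, 1265^64=1645, 1265^128=325, 1265^256=1129, 1265^512=163, 1265^1024=445, 1265^2048=229, 1265^4096=193, 1265^8192=1795, 1265^16384=1309, 1265^32768=493, 1265^65536=469, 1265^131072=1639, 1265^262144=1147; 1265^336337 = 1265^1 * 1265^16 * 1265^64 * 1265^128 * 1265^256 * 1265^8192 * 1265^65536 * 1265^262144 = 1823 (mod 1866); answer 1823
Stage 2: R1 = 1823; w = 7; total draws C(19,4) = 3876; favorable C(11,4) = 330; P = 55/646; answer 55/646
Stage 3: R2 = 55/646; threaded value p + q = 701; c = 23; remainder = value at the root: 5*(23)^4 - 2*(23)^3 - 3*(23)^2 - 6*(23)^1 - 7 = (1399205) + (-24334) + (-1587) + (-138) + (-7) = 1373139; answer 1373139
Stage 4: R3 = 1373139; m = 0; T(3) = -3*(38) - 2*(-47) + 1*(0) = -20; iterating: T(3)=-20, T(4)=-63, T(5)=267, T(6)=-695, T(7)=1488, T(8)=-2807, T(9)=4750, T(10)=-7148, T(11)=9137, T(12)=-8365, T(13)=-327, T(14)=26848; answer 26848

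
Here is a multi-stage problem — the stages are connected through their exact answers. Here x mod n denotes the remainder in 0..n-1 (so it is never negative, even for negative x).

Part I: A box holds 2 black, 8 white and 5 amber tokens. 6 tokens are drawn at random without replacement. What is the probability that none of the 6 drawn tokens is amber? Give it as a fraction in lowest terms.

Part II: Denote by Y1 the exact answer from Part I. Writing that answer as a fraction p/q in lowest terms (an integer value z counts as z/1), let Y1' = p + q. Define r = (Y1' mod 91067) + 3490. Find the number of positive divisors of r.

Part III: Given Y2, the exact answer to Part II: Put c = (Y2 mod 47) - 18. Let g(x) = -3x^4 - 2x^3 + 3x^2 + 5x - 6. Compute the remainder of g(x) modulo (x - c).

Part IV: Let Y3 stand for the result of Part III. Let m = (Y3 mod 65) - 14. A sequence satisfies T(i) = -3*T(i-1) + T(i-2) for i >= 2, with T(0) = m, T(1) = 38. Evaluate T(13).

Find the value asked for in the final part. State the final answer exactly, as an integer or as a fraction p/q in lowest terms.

57244358

Part I: total draws C(15,6) = 5005; favorable C(10,6) = 210; P = 6/143; answer 6/143
Part II: Y1 = 6/143; threaded value p + q = 149; r = 3639; 3639 = 3 * 1213; number of divisors = (1+1) * (1+1) = 4; answer 4
Part III: Y2 = 4; c = -14; remainder = value at the root: -3*(-14)^4 - 2*(-14)^3 + 3*(-14)^2 + 5*(-14)^1 - 6 = (-115248) + (5488) + (588) + (-70) + (-6) = -109248; answer -109248
Part IV: Y3 = -109248; m = 3; T(2) = -3*(38) + 1*(3) = -111; iterating: T(2)=-111, T(3)=371, T(4)=-1224, T(5)=4043, T(6)=-13353, T(7)=44102, T(8)=-145659, T(9)=481079, T(10)=-1588896, T(11)=5247767, T(12)=-17332197, T(13)=57244358; answer 57244358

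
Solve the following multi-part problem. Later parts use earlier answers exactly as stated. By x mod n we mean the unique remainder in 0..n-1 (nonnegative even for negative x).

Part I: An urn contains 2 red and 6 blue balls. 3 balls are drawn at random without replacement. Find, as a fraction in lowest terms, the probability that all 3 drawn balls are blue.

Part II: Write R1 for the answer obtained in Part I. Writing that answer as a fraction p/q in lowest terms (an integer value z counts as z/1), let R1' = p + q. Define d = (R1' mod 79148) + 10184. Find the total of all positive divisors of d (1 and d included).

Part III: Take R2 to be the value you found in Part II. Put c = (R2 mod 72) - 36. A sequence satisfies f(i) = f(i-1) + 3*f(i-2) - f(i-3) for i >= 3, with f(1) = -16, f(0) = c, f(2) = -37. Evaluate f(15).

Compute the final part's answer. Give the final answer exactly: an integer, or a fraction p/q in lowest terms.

-641447

Part I: total draws C(8,3) = 56; favorable C(6,3) = 20; P = 5/14; answer 5/14
Part II: R1 = 5/14; threaded value p + q = 19; d = 10203; 10203 = 3 * 19 * 179; sigma = (1 + 3) * (1 + 19) * (1 + 179) = 4 * 20 * 180 = 14400; answer 14400
Part III: R2 = 14400; c = -36; f(3) = 1*(-37) + 3*(-16) - 1*(-36) = -49; iterating: f(3)=-49, f(4)=-144, f(5)=-254, f(6)=-637, f(7)=-1255, f(8)=-2912, f(9)=-6040, f(10)=-13521, f(11)=-28729, f(12)=-63252, f(13)=-135918, f(14)=-296945, f(15)=-641447; answer -641447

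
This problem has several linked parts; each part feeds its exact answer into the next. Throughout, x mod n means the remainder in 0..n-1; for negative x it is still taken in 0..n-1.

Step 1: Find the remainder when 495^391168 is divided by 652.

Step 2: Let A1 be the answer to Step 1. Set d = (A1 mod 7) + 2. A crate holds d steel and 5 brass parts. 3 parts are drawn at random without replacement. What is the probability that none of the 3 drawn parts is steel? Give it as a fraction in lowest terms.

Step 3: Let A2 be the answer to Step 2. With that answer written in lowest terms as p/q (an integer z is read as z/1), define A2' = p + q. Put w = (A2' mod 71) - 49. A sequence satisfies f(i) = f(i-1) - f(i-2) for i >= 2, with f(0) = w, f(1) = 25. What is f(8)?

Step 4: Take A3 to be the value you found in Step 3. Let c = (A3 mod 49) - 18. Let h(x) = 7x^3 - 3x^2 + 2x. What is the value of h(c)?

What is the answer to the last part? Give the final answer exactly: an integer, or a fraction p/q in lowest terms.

6

Step 1: squarings mod 652: 495^1=495, 495^2=525, 495^4=481, 495^8=553, 495^16=21, 495^32=441, 495^64=185, 495^128=321, 495^256=25, 495^512=625, 495^1024=77, 495^2048=61, 495^4096=461, 495^8192=621, 495^16384=309, 495^32768=289, 495^65536=65, 495^131072=313, 495^262144=169; 495^391168 = 495^2048 * 495^4096 * 495^8192 * 495^16384 * 495^32768 * 495^65536 * 495^262144 = 461 (mod 652); answer 461
Step 2: A1 = 461; d = 8; total draws C(13,3) = 286; favorable C(5,3) = 10; P = 5/143; answer 5/143
Step 3: A2 = 5/143; threaded value p + q = 148; w = -43; f(2) = 1*(25) - 1*(-43) = 68; iterating: f(2)=68, f(3)=43, f(4)=-25, f(5)=-68, f(6)=-43, f(7)=25, f(8)=68; answer 68
Step 4: A3 = 68; c = 1; 7*(1)^3 - 3*(1)^2 + 2*(1)^1 = (7) + (-3) + (2) = 6; answer 6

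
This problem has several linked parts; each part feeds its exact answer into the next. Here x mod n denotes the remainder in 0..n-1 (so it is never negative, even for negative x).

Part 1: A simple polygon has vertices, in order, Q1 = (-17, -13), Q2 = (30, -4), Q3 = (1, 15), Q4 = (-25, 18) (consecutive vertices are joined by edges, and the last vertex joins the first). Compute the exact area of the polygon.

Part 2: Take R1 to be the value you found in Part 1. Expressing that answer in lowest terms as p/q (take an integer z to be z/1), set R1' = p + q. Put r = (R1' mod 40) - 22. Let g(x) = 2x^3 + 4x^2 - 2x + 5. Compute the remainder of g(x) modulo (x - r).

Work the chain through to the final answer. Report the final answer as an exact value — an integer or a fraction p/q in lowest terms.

Part 1: cross terms: (-17*-4 - 30*-13)=458, (30*15 - 1*-4)=454, (1*18 - -25*15)=393, (-25*-13 - -17*18)=631; twice the area = |1936| = 1936; area = 968; answer 968
Part 2: R1 = 968; threaded value p + q = 969; r = -13; remainder = value at the root: 2*(-13)^3 + 4*(-13)^2 - 2*(-13)^1 + 5 = (-4394) + (676) + (26) + (5) = -3687; answer -3687

-3687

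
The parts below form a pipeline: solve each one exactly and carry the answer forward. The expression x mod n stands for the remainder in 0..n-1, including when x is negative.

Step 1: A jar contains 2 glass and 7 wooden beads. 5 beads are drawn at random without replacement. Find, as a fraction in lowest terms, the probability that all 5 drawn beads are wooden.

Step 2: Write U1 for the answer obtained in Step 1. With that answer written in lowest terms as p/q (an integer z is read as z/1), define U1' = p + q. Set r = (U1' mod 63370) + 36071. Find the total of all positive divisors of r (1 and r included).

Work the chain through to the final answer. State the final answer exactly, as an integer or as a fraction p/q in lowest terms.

82560

Step 1: total draws C(9,5) = 126; favorable C(7,5) = 21; P = 1/6; answer 1/6
Step 2: U1 = 1/6; threaded value p + q = 7; r = 36078; 36078 = 2 * 3 * 7 * 859; sigma = (1 + 2) * (1 + 3) * (1 + 7) * (1 + 859) = 3 * 4 * 8 * 860 = 82560; answer 82560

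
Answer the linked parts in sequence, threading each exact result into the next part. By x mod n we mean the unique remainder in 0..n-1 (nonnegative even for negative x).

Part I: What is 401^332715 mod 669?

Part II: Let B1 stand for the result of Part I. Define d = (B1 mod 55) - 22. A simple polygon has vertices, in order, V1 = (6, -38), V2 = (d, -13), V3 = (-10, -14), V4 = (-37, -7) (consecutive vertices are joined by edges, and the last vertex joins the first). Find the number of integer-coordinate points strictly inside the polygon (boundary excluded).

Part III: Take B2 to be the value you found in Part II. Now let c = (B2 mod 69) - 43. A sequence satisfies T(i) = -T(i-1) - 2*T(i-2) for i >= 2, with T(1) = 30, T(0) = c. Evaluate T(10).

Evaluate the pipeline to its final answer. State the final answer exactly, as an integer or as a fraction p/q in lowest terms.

-1132

Part I: squarings mod 669: 401^1=401, 401^2=241, 401^4=547, 401^8=166, 401^16=127, 401^32=73, 401^64=646, 401^128=529, 401^256=199, 401^512=130, 401^1024=175, 401^2048=520, 401^4096=124, 401^8192=658, 401^16384=121, 401^32768=592, 401^65536=577, 401^131072=436, 401^262144=100; 401^332715 = 401^1 * 401^2 * 401^8 * 401^32 * 401^128 * 401^256 * 401^512 * 401^4096 * 401^65536 * 401^262144 = 128 (mod 669); answer 128
Part II: B1 = 128; d = -4; cross terms: (6*-13 - -4*-38)=-230, (-4*-14 - -10*-13)=-74, (-10*-7 - -37*-14)=-448, (-37*-38 - 6*-7)=1448; twice the area = |696| = 696; area = 348; boundary points = 5 + 1 + 1 + 1 = 8; strictly interior points = area - boundary/2 + 1 = 345; answer 345
Part III: B2 = 345; c = -43; T(2) = -1*(30) - 2*(-43) = 56; iterating: T(2)=56, T(3)=-116, T(4)=4, T(5)=228, T(6)=-236, T(7)=-220, T(8)=692, T(9)=-252, T(10)=-1132; answer -1132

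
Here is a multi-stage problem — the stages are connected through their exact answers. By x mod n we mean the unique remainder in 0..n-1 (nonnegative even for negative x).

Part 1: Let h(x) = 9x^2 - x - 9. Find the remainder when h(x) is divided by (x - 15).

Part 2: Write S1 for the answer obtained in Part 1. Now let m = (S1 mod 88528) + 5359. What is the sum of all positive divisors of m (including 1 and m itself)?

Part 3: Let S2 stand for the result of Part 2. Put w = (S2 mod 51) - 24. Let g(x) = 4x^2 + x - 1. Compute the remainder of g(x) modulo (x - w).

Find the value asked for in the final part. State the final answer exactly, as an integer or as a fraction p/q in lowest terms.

149

Part 1: remainder = value at the root: 9*(15)^2 - 1*(15)^1 - 9 = (2025) + (-15) + (-9) = 2001; answer 2001
Part 2: S1 = 2001; m = 7360; 7360 = 2^6 * 5 * 23; sigma = (1 + 2 + 4 + 8 + 16 + 32 + 64) * (1 + 5) * (1 + 23) = 127 * 6 * 24 = 18288; answer 18288
Part 3: S2 = 18288; w = 6; remainder = value at the root: 4*(6)^2 + 1*(6)^1 - 1 = (144) + (6) + (-1) = 149; answer 149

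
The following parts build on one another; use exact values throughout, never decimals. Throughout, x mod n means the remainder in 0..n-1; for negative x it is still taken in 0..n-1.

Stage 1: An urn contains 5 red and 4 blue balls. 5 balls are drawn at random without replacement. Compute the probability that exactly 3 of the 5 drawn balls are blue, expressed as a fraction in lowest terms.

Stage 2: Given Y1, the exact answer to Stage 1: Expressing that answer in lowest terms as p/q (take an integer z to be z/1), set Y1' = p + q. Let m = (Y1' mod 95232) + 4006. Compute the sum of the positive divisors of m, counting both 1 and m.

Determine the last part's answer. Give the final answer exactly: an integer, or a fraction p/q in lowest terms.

5760

Stage 1: total draws C(9,5) = 126; favorable C(4,3)*C(5,2) = 40; P = 20/63; answer 20/63
Stage 2: Y1 = 20/63; threaded value p + q = 83; m = 4089; 4089 = 3 * 29 * 47; sigma = (1 + 3) * (1 + 29) * (1 + 47) = 4 * 30 * 48 = 5760; answer 5760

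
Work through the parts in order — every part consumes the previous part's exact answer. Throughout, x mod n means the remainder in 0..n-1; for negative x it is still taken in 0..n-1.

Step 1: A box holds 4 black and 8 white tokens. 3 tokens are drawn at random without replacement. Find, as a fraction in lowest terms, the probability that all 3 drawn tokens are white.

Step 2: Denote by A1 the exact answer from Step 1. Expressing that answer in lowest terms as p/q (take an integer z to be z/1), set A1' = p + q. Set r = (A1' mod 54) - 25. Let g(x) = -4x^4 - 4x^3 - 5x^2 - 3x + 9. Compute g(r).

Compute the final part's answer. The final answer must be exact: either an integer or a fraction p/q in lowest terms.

Step 1: total draws C(12,3) = 220; favorable C(8,3) = 56; P = 14/55; answer 14/55
Step 2: A1 = 14/55; threaded value p + q = 69; r = -10; -4*(-10)^4 - 4*(-10)^3 - 5*(-10)^2 - 3*(-10)^1 + 9 = (-40000) + (4000) + (-500) + (30) + (9) = -36461; answer -36461

-36461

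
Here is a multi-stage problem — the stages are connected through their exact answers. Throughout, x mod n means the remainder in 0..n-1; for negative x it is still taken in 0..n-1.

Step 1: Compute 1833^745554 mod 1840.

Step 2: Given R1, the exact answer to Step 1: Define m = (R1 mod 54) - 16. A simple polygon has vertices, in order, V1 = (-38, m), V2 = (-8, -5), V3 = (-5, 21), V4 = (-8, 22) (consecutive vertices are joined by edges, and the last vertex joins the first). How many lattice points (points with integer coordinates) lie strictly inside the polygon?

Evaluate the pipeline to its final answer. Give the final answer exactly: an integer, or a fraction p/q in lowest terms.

442

Step 1: squarings mod 1840: 1833^1=1833, 1833^2=49, 1833^4=561, 1833^8=81, 1833^16=1041, 1833^32=1761, 1833^64=721, 1833^128=961, 1833^256=1681, 1833^512=1361, 1833^1024=1281, 1833^2048=1521, 1833^4096=561, 1833^8192=81, 1833^16384=1041, 1833^32768=1761, 1833^65536=721, 1833^131072=961, 1833^262144=1681, 1833^524288=1361; 1833^745554 = 1833^2 * 1833^16 * 1833^64 * 1833^8192 * 1833^16384 * 1833^65536 * 1833^131072 * 1833^524288 = 1329 (mod 1840); answer 1329
Step 2: R1 = 1329; m = 17; cross terms: (-38*-5 - -8*17)=326, (-8*21 - -5*-5)=-193, (-5*22 - -8*21)=58, (-8*17 - -38*22)=700; twice the area = |891| = 891; area = 891/2; boundary points = 2 + 1 + 1 + 5 = 9; strictly interior points = area - boundary/2 + 1 = 442; answer 442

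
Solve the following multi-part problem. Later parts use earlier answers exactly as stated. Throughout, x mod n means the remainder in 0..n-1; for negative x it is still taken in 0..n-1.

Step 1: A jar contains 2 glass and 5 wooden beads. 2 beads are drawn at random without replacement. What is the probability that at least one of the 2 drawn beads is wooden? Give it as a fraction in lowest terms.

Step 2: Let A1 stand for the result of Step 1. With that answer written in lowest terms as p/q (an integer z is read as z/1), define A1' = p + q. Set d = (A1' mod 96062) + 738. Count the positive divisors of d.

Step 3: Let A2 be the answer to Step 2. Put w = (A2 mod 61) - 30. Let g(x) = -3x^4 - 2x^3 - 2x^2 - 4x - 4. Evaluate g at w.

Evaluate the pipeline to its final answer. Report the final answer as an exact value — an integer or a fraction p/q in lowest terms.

-1337028

Step 1: total draws C(7,2) = 21; complement C(2,2) = 1; favorable 21 - 1 = 20; P = 20/21; answer 20/21
Step 2: A1 = 20/21; threaded value p + q = 41; d = 779; 779 = 19 * 41; number of divisors = (1+1) * (1+1) = 4; answer 4
Step 3: A2 = 4; w = -26; -3*(-26)^4 - 2*(-26)^3 - 2*(-26)^2 - 4*(-26)^1 - 4 = (-1370928) + (35152) + (-1352) + (104) + (-4) = -1337028; answer -1337028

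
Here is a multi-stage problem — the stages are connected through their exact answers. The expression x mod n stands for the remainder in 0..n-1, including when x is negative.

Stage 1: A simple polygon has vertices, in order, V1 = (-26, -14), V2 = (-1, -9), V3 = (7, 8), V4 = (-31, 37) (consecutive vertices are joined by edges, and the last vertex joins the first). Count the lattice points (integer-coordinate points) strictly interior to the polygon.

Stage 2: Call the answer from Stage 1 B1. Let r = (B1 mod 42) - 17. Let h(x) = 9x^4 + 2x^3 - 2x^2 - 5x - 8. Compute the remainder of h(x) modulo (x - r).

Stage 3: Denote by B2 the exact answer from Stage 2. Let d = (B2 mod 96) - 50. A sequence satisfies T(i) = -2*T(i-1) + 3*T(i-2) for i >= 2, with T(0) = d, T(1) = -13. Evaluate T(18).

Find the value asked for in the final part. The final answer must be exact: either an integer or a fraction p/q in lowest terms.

4745901014

Stage 1: cross terms: (-26*-9 - -1*-14)=220, (-1*8 - 7*-9)=55, (7*37 - -31*8)=507, (-31*-14 - -26*37)=1396; twice the area = |2178| = 2178; area = 1089; boundary points = 5 + 1 + 1 + 1 = 8; strictly interior points = area - boundary/2 + 1 = 1086; answer 1086
Stage 2: B1 = 1086; r = 19; remainder = value at the root: 9*(19)^4 + 2*(19)^3 - 2*(19)^2 - 5*(19)^1 - 8 = (1172889) + (13718) + (-722) + (-95) + (-8) = 1185782; answer 1185782
Stage 3: B2 = 1185782; d = 36; T(2) = -2*(-13) + 3*(36) = 134; iterating: T(2)=134, T(3)=-307, T(4)=1016, T(5)=-2953, T(6)=8954, T(7)=-26767, T(8)=80396, T(9)=-241093, T(10)=723374, T(11)=-2170027, T(12)=6510176, T(13)=-19530433, T(14)=58591394, T(15)=-175774087, T(16)=527322356, T(17)=-1581966973, T(18)=4745901014; answer 4745901014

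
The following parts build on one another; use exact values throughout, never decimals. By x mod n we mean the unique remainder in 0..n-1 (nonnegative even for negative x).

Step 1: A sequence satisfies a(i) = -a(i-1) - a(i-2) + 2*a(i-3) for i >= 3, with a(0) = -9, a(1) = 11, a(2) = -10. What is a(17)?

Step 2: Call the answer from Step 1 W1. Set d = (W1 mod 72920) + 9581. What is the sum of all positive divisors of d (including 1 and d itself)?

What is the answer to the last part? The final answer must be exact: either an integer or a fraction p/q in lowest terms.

Step 1: a(3) = -1*(-10) - 1*(11) + 2*(-9) = -19; iterating: a(3)=-19, a(4)=51, a(5)=-52, a(6)=-37, a(7)=191, a(8)=-258, a(9)=-7, a(10)=647, a(11)=-1156, a(12)=495, a(13)=1955, a(14)=-4762, a(15)=3797, a(16)=4875, a(17)=-18196; answer -18196
Step 2: W1 = -18196; d = 64305; 64305 = 3^2 * 5 * 1429; sigma = (1 + 3 + 9) * (1 + 5) * (1 + 1429) = 13 * 6 * 1430 = 111540; answer 111540

111540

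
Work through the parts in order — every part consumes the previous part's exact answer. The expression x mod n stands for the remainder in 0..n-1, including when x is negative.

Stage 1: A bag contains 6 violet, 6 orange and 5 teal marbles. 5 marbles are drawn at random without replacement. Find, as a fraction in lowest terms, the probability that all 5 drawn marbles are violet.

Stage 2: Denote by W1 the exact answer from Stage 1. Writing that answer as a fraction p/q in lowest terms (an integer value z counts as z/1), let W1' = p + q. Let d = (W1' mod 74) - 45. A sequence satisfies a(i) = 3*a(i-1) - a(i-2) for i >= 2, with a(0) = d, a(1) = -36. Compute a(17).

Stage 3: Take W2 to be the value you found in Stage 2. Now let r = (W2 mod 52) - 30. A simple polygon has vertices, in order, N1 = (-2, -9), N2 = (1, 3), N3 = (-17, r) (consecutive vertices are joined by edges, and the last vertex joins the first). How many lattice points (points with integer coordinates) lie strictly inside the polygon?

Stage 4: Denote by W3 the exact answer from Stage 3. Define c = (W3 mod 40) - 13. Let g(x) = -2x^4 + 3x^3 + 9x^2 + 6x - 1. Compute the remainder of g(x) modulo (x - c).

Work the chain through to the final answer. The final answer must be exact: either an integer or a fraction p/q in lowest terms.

-181

Stage 1: total draws C(17,5) = 6188; favorable C(6,5) = 6; P = 3/3094; answer 3/3094
Stage 2: W1 = 3/3094; threaded value p + q = 3097; d = 18; a(2) = 3*(-36) - 1*(18) = -126; iterating: a(2)=-126, a(3)=-342, a(4)=-900, a(5)=-2358, a(6)=-6174, a(7)=-16164, a(8)=-42318, a(9)=-110790, a(10)=-290052, a(11)=-759366, a(12)=-1988046, a(13)=-5204772, a(14)=-13626270, a(15)=-35674038, a(16)=-93395844, a(17)=-244513494; answer -244513494
Stage 3: W2 = -244513494; r = -8; cross terms: (-2*3 - 1*-9)=3, (1*-8 - -17*3)=43, (-17*-9 - -2*-8)=137; twice the area = |183| = 183; area = 183/2; boundary points = 3 + 1 + 1 = 5; strictly interior points = area - boundary/2 + 1 = 90; answer 90
Stage 4: W3 = 90; c = -3; remainder = value at the root: -2*(-3)^4 + 3*(-3)^3 + 9*(-3)^2 + 6*(-3)^1 - 1 = (-162) + (-81) + (81) + (-18) + (-1) = -181; answer -181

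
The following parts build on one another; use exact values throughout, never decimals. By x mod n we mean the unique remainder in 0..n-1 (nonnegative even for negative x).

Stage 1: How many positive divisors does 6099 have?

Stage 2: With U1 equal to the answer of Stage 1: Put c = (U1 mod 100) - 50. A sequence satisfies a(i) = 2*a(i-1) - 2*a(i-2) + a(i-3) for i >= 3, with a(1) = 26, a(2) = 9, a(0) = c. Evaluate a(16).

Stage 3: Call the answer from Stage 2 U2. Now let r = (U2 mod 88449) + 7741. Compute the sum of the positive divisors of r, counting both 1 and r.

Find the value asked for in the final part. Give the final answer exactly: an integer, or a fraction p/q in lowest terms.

Stage 1: 6099 = 3 * 19 * 107; number of divisors = (1+1) * (1+1) * (1+1) = 8; answer 8
Stage 2: U1 = 8; c = -42; a(3) = 2*(9) - 2*(26) + 1*(-42) = -76; iterating: a(3)=-76, a(4)=-144, a(5)=-127, a(6)=-42, a(7)=26, a(8)=9, a(9)=-76, a(10)=-144, a(11)=-127, a(12)=-42, a(13)=26, a(14)=9, a(15)=-76, a(16)=-144; answer -144
Stage 3: U2 = -144; r = 96046; 96046 = 2 * 48023; sigma = (1 + 2) * (1 + 48023) = 3 * 48024 = 144072; answer 144072

144072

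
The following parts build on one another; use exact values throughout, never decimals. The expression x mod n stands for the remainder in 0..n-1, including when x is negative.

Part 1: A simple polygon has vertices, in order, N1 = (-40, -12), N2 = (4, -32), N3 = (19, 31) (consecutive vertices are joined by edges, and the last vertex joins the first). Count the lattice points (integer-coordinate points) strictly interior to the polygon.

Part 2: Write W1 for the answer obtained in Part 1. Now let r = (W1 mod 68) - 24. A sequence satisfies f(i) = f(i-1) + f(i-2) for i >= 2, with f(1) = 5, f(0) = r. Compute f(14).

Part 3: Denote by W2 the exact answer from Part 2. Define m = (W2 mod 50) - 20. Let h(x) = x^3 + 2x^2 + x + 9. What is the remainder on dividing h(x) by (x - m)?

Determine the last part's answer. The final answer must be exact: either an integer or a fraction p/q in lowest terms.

-141

Part 1: cross terms: (-40*-32 - 4*-12)=1328, (4*31 - 19*-32)=732, (19*-12 - -40*31)=1012; twice the area = |3072| = 3072; area = 1536; boundary points = 4 + 3 + 1 = 8; strictly interior points = area - boundary/2 + 1 = 1533; answer 1533
Part 2: W1 = 1533; r = 13; f(2) = 1*(5) + 1*(13) = 18; iterating: f(2)=18, f(3)=23, f(4)=41, f(5)=64, f(6)=105, f(7)=169, f(8)=274, f(9)=443, f(10)=717, f(11)=1160, f(12)=1877, f(13)=3037, f(14)=4914; answer 4914
Part 3: W2 = 4914; m = -6; remainder = value at the root: 1*(-6)^3 + 2*(-6)^2 + 1*(-6)^1 + 9 = (-216) + (72) + (-6) + (9) = -141; answer -141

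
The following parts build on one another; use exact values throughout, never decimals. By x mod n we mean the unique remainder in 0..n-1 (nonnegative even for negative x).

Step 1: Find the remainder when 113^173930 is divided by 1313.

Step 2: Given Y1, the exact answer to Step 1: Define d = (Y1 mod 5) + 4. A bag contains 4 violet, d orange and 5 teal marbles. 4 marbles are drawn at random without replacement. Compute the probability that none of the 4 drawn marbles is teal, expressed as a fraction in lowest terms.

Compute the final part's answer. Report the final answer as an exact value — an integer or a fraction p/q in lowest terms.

18/143

Step 1: squarings mod 1313: 113^1=113, 113^2=952, 113^4=334, 113^8=1264, 113^16=1088, 113^32=731, 113^64=1283, 113^128=900, 113^256=1192, 113^512=198, 113^1024=1127, 113^2048=458, 113^4096=997, 113^8192=68, 113^16384=685, 113^32768=484, 113^65536=542, 113^131072=965; 113^173930 = 113^2 * 113^8 * 113^32 * 113^64 * 113^256 * 113^512 * 113^1024 * 113^8192 * 113^32768 * 113^131072 = 926 (mod 1313); answer 926
Step 2: Y1 = 926; d = 5; total draws C(14,4) = 1001; favorable C(9,4) = 126; P = 18/143; answer 18/143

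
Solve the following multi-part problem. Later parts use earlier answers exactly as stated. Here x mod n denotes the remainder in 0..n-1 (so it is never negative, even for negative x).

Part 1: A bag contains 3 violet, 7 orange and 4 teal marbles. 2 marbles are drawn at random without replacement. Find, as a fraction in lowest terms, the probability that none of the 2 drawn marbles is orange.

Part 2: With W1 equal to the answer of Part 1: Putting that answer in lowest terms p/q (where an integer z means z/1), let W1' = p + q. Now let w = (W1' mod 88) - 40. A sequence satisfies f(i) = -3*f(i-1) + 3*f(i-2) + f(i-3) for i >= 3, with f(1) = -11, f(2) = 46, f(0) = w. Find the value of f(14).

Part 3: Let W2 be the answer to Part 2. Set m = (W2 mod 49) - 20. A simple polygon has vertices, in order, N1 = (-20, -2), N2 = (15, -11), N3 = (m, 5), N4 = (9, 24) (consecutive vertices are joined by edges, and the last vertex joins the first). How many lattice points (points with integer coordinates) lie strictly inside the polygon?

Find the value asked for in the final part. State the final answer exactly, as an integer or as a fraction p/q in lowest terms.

Part 1: total draws C(14,2) = 91; favorable C(7,2) = 21; P = 3/13; answer 3/13
Part 2: W1 = 3/13; threaded value p + q = 16; w = -24; f(3) = -3*(46) + 3*(-11) + 1*(-24) = -195; iterating: f(3)=-195, f(4)=712, f(5)=-2675, f(6)=9966, f(7)=-37211, f(8)=138856, f(9)=-518235, f(10)=1934062, f(11)=-7218035, f(12)=26938056, f(13)=-100534211, f(14)=375198766; answer 375198766
Part 3: W2 = 375198766; m = 13; cross terms: (-20*-11 - 15*-2)=250, (15*5 - 13*-11)=218, (13*24 - 9*5)=267, (9*-2 - -20*24)=462; twice the area = |1197| = 1197; area = 1197/2; boundary points = 1 + 2 + 1 + 1 = 5; strictly interior points = area - boundary/2 + 1 = 597; answer 597

597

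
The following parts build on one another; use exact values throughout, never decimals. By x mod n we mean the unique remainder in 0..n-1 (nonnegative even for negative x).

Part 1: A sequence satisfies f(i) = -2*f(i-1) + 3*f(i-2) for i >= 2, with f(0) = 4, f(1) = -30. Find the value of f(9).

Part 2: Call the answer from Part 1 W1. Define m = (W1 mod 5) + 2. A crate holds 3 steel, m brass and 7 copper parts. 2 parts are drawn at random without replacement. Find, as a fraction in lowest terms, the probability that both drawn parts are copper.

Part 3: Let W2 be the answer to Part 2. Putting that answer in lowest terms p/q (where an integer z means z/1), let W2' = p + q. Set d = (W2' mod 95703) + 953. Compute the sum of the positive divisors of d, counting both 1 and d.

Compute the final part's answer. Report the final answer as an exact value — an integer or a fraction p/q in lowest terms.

Part 1: f(2) = -2*(-30) + 3*(4) = 72; iterating: f(2)=72, f(3)=-234, f(4)=684, f(5)=-2070, f(6)=6192, f(7)=-18594, f(8)=55764, f(9)=-167310; answer -167310
Part 2: W1 = -167310; m = 2; total draws C(12,2) = 66; favorable C(7,2) = 21; P = 7/22; answer 7/22
Part 3: W2 = 7/22; threaded value p + q = 29; d = 982; 982 = 2 * 491; sigma = (1 + 2) * (1 + 491) = 3 * 492 = 1476; answer 1476

1476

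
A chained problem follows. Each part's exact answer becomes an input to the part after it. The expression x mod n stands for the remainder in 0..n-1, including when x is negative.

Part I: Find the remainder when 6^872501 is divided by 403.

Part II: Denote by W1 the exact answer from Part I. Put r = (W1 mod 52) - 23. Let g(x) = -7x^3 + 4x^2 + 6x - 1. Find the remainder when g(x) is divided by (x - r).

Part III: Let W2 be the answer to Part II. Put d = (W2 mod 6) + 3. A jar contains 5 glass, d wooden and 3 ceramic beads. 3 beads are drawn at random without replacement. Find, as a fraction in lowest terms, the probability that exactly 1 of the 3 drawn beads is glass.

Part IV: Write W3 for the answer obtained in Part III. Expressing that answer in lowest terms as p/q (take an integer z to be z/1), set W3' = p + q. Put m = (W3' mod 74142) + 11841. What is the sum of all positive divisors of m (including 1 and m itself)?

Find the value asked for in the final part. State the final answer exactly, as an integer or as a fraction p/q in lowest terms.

24000

Part I: squarings mod 403: 6^1=6, 6^2=36, 6^4=87, 6^8=315, 6^16=87, 6^32=315, 6^64=87, 6^128=315, 6^256=87, 6^512=315, 6^1024=87, 6^2048=315, 6^4096=87, 6^8192=315, 6^16384=87, 6^32768=315, 6^65536=87, 6^131072=315, 6^262144=87, 6^524288=315; 6^872501 = 6^1 * 6^4 * 6^16 * 6^32 * 6^4096 * 6^16384 * 6^65536 * 6^262144 * 6^524288 = 119 (mod 403); answer 119
Part II: W1 = 119; r = -8; remainder = value at the root: -7*(-8)^3 + 4*(-8)^2 + 6*(-8)^1 - 1 = (3584) + (256) + (-48) + (-1) = 3791; answer 3791
Part III: W2 = 3791; d = 8; total draws C(16,3) = 560; favorable C(5,1)*C(11,2) = 275; P = 55/112; answer 55/112
Part IV: W3 = 55/112; threaded value p + q = 167; m = 12008; 12008 = 2^3 * 19 * 79; sigma = (1 + 2 + 4 + 8) * (1 + 19) * (1 + 79) = 15 * 20 * 80 = 24000; answer 24000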